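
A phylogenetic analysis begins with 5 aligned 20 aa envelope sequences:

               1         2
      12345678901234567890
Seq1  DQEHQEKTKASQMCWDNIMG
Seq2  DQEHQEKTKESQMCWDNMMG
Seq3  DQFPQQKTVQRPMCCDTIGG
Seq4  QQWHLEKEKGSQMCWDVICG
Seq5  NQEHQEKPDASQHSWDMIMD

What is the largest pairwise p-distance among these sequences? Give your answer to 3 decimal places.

Pairwise Hamming distances:
  Seq1 vs Seq2: 2
  Seq1 vs Seq3: 10
  Seq1 vs Seq4: 7
  Seq1 vs Seq5: 7
  Seq2 vs Seq3: 11
  Seq2 vs Seq4: 8
  Seq2 vs Seq5: 9
  Seq3 vs Seq4: 13
  Seq3 vs Seq5: 15
  Seq4 vs Seq5: 11
The largest is 15 mismatches, between Seq3 and Seq5; p = 15/20 = 0.750.

0.750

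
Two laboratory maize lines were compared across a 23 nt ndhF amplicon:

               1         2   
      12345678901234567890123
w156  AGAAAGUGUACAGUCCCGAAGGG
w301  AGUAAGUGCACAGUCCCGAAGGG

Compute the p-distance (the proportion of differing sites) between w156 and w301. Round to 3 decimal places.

Mismatches occur at site 3 (A↔U), site 9 (U↔C).
There are 2 differences over 23 sites, so p = 2/23 = 0.087.

0.087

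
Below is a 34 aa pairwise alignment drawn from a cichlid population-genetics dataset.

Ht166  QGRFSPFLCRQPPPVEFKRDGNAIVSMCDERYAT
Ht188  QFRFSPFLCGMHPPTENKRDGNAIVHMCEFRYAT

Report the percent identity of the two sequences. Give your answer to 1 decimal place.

73.5%

Differing sites — 2:G/F; 10:R/G; 11:Q/M; 12:P/H; 15:V/T; 17:F/N; 26:S/H; 29:D/E; 30:E/F.
25 of the 34 sites match, so the percent identity is 25/34 × 100 = 73.5%.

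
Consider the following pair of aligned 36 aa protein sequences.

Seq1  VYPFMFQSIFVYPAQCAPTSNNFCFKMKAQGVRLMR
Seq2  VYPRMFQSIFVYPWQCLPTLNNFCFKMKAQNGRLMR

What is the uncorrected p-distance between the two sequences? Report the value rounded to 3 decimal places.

0.167

The sequences differ at positions 4 (F/R), 14 (A/W), 17 (A/L), 20 (S/L), 31 (G/N), 32 (V/G).
There are 6 differences over 36 sites, so p = 6/36 = 0.167.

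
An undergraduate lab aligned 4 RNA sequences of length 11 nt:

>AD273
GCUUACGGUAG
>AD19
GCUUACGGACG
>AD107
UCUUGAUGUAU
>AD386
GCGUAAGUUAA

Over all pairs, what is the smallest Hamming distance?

Pairwise Hamming distances:
  AD273 vs AD19: 2
  AD273 vs AD107: 5
  AD273 vs AD386: 4
  AD19 vs AD107: 7
  AD19 vs AD386: 6
  AD107 vs AD386: 6
The smallest is 2, between AD273 and AD19.

2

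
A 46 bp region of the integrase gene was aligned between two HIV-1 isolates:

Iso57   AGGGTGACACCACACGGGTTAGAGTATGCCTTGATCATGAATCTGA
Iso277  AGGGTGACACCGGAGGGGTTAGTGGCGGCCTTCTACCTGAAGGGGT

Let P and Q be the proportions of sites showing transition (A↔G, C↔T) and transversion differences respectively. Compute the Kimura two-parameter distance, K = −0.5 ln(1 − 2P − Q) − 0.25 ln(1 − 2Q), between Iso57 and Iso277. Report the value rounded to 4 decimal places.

0.4483

Differing sites — 12:A/G (Ti); 13:C/G (Tv); 15:C/G (Tv); 23:A/T (Tv); 25:T/G (Tv); 26:A/C (Tv); 27:T/G (Tv); 33:G/C (Tv); 34:A/T (Tv); 35:T/A (Tv); 37:A/C (Tv); 42:T/G (Tv); 43:C/G (Tv); 44:T/G (Tv); 46:A/T (Tv).
Of the 15 differences, 1 transition and 14 transversions over 46 sites: P = 1/46 = 0.021739, Q = 14/46 = 0.304348.
d = −0.5·ln(0.652174) − 0.25·ln(0.391304) = −0.5·(-0.427444) − 0.25·(-0.938271) = 0.4483.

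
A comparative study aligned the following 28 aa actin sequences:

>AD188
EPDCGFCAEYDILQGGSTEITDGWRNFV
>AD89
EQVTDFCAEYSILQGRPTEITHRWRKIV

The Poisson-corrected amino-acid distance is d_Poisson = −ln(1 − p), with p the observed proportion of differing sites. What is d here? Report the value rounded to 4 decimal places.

The sequences differ at positions 2 (P/Q), 3 (D/V), 4 (C/T), 5 (G/D), 11 (D/S), 16 (G/R), 17 (S/P), 22 (D/H), 23 (G/R), 26 (N/K), 27 (F/I).
p = 11/28 = 0.392857.
d = −ln(1 − 0.392857) = −ln(0.607143) = 0.4990.

0.4990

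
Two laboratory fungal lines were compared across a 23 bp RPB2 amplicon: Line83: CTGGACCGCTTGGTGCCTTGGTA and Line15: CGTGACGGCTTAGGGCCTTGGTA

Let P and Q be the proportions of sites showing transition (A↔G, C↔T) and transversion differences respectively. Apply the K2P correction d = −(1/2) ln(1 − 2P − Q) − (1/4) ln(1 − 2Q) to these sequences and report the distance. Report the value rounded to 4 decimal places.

The sequences differ at positions 2 (T/G, transversion), 3 (G/T, transversion), 7 (C/G, transversion), 12 (G/A, transition), 14 (T/G, transversion).
Of the 5 differences, 1 transition and 4 transversions over 23 sites: P = 1/23 = 0.043478, Q = 4/23 = 0.173913.
d = −0.5·ln(0.739131) − 0.25·ln(0.652174) = −0.5·(-0.302280) − 0.25·(-0.427444) = 0.2580.

0.2580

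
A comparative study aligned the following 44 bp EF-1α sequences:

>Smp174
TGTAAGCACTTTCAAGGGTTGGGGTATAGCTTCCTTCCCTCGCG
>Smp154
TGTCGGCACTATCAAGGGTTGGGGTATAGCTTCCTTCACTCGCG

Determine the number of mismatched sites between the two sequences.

4

Differing sites — 4:A/C; 5:A/G; 11:T/A; 38:C/A.
That gives 4 mismatches out of 44 aligned sites, so the Hamming distance is 4.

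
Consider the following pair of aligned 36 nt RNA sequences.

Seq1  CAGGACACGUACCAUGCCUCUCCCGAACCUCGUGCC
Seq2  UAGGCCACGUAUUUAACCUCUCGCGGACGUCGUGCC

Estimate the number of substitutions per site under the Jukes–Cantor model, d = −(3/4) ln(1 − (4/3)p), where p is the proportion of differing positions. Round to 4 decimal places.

0.3470

The sequences differ at positions 1 (C/U), 5 (A/C), 12 (C/U), 13 (C/U), 14 (A/U), 15 (U/A), 16 (G/A), 23 (C/G), 26 (A/G), 29 (C/G).
p = 10/36 = 0.277778.
d = −0.75 · ln(1 − (4/3)·0.277778) = −0.75 · ln(0.629629) = −0.75 · (-0.462625) = 0.3470.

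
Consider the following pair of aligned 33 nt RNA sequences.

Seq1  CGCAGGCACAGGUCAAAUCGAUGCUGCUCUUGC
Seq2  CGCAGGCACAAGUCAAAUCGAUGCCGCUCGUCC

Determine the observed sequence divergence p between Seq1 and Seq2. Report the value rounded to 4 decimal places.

Differing sites — 11:G/A; 25:U/C; 30:U/G; 32:G/C.
There are 4 differences over 33 sites, so p = 4/33 = 0.1212.

0.1212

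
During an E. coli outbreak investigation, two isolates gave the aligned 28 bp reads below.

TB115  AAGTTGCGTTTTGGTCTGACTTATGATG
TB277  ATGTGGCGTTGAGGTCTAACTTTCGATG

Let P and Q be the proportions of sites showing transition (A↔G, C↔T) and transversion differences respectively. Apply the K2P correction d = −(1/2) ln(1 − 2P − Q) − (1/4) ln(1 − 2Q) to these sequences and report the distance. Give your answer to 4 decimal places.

Mismatches occur at site 2 (A→T, transversion), site 5 (T→G, transversion), site 11 (T→G, transversion), site 12 (T→A, transversion), site 18 (G→A, transition), site 23 (A→T, transversion), site 24 (T→C, transition).
Of the 7 differences, 2 transitions and 5 transversions over 28 sites: P = 2/28 = 0.071429, Q = 5/28 = 0.178571.
d = −0.5·ln(0.678571) − 0.25·ln(0.642858) = −0.5·(-0.387766) − 0.25·(-0.441831) = 0.3043.

0.3043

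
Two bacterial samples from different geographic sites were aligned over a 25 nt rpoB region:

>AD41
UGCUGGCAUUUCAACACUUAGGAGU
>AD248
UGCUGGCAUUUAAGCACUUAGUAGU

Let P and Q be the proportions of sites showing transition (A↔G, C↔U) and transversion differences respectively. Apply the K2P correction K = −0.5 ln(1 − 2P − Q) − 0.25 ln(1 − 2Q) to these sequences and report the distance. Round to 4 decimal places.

The sequences differ at positions 12 (C/A, transversion), 14 (A/G, transition), 22 (G/U, transversion).
Of the 3 differences, 1 transition and 2 transversions over 25 sites: P = 1/25 = 0.040000, Q = 2/25 = 0.080000.
d = −0.5·ln(0.840000) − 0.25·ln(0.840000) = −0.5·(-0.174353) − 0.25·(-0.174353) = 0.1308.

0.1308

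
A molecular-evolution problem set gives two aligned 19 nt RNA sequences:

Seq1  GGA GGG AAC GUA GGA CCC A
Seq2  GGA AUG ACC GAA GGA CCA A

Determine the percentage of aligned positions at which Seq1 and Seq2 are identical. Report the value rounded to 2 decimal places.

73.68%

Mismatches occur at site 4 (G↔A), site 5 (G↔U), site 8 (A↔C), site 11 (U↔A), site 18 (C↔A).
14 of the 19 sites match, so the percent identity is 14/19 × 100 = 73.68%.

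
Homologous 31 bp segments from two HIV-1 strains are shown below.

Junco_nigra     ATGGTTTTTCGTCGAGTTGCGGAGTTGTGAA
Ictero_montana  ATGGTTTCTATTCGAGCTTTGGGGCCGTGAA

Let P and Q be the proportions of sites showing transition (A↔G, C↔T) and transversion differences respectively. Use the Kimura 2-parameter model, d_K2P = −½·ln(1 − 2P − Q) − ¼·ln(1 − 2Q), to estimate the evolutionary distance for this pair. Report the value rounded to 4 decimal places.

Mismatches occur at site 8 (T↔C, transition), site 10 (C↔A, transversion), site 11 (G↔T, transversion), site 17 (T↔C, transition), site 19 (G↔T, transversion), site 20 (C↔T, transition), site 23 (A↔G, transition), site 25 (T↔C, transition), site 26 (T↔C, transition).
Of the 9 differences, 6 transitions and 3 transversions over 31 sites: P = 6/31 = 0.193548, Q = 3/31 = 0.096774.
d = −0.5·ln(0.516130) − 0.25·ln(0.806452) = −0.5·(-0.661397) − 0.25·(-0.215111) = 0.3845.

0.3845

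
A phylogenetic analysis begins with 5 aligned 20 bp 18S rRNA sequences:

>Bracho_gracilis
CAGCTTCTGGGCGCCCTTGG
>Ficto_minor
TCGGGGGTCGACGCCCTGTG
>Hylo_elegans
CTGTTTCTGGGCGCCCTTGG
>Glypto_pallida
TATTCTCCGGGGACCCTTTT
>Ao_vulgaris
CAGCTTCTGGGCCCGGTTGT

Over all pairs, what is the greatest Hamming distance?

Pairwise Hamming distances:
  Bracho_gracilis vs Ficto_minor: 10
  Bracho_gracilis vs Hylo_elegans: 2
  Bracho_gracilis vs Glypto_pallida: 9
  Bracho_gracilis vs Ao_vulgaris: 4
  Ficto_minor vs Hylo_elegans: 10
  Ficto_minor vs Glypto_pallida: 13
  Ficto_minor vs Ao_vulgaris: 14
  Hylo_elegans vs Glypto_pallida: 9
  Hylo_elegans vs Ao_vulgaris: 6
  Glypto_pallida vs Ao_vulgaris: 10
The largest is 14, between Ficto_minor and Ao_vulgaris.

14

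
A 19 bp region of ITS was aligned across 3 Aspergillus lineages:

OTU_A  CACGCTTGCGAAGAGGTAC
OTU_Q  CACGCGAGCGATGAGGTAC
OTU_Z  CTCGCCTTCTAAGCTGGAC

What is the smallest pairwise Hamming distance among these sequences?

Pairwise Hamming distances:
  OTU_A vs OTU_Q: 3
  OTU_A vs OTU_Z: 7
  OTU_Q vs OTU_Z: 9
The smallest is 3, between OTU_A and OTU_Q.

3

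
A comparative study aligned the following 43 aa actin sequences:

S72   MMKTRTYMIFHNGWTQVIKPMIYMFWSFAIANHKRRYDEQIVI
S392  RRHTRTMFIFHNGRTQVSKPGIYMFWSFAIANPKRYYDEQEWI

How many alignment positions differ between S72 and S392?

The sequences differ at positions 1 (M/R), 2 (M/R), 3 (K/H), 7 (Y/M), 8 (M/F), 14 (W/R), 18 (I/S), 21 (M/G), 33 (H/P), 36 (R/Y), 41 (I/E), 42 (V/W).
That gives 12 mismatches out of 43 aligned sites, so the Hamming distance is 12.

12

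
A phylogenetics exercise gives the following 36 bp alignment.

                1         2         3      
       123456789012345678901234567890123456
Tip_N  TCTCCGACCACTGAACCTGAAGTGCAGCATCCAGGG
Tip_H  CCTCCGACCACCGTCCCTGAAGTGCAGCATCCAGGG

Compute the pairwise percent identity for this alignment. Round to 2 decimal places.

88.89%

Differing sites — 1:T/C; 12:T/C; 14:A/T; 15:A/C.
32 of the 36 sites match, so the percent identity is 32/36 × 100 = 88.89%.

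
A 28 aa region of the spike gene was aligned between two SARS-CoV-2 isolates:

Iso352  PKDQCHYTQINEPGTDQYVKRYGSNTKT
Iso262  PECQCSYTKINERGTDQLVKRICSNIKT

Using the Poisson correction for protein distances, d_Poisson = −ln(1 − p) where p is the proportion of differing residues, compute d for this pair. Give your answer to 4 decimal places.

0.3878

Differing sites — 2:K/E; 3:D/C; 6:H/S; 9:Q/K; 13:P/R; 18:Y/L; 22:Y/I; 23:G/C; 26:T/I.
p = 9/28 = 0.321429.
d = −ln(1 − 0.321429) = −ln(0.678571) = 0.3878.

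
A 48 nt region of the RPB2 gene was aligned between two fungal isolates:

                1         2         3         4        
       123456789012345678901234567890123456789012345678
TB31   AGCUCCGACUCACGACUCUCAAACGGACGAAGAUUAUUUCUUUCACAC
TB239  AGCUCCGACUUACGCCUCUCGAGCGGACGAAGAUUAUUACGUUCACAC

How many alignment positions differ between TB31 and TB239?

The sequences differ at positions 11 (C/U), 15 (A/C), 21 (A/G), 23 (A/G), 39 (U/A), 41 (U/G).
That gives 6 mismatches out of 48 aligned sites, so the Hamming distance is 6.

6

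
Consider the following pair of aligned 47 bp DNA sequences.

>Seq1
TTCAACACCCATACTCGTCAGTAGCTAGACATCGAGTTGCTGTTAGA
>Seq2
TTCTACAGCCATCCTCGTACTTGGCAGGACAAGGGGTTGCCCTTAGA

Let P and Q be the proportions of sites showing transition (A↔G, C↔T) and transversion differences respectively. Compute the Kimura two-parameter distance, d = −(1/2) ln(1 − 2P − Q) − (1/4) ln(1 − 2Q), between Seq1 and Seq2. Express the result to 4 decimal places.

Mismatches occur at site 4 (A/T, transversion), site 8 (C/G, transversion), site 13 (A/C, transversion), site 19 (C/A, transversion), site 20 (A/C, transversion), site 21 (G/T, transversion), site 23 (A/G, transition), site 26 (T/A, transversion), site 27 (A/G, transition), site 32 (T/A, transversion), site 33 (C/G, transversion), site 35 (A/G, transition), site 41 (T/C, transition), site 42 (G/C, transversion).
Of the 14 differences, 4 transitions and 10 transversions over 47 sites: P = 4/47 = 0.085106, Q = 10/47 = 0.212766.
d = −0.5·ln(0.617022) − 0.25·ln(0.574468) = −0.5·(-0.482851) − 0.25·(-0.554311) = 0.3800.

0.3800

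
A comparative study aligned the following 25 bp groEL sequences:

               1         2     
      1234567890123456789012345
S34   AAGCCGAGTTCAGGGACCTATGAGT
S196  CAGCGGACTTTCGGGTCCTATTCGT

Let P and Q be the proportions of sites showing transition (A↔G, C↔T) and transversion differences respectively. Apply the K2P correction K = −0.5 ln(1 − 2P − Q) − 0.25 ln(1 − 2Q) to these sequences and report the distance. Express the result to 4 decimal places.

Differing sites — 1:A/C (Tv); 5:C/G (Tv); 8:G/C (Tv); 11:C/T (Ti); 12:A/C (Tv); 16:A/T (Tv); 22:G/T (Tv); 23:A/C (Tv).
Of the 8 differences, 1 transition and 7 transversions over 25 sites: P = 1/25 = 0.040000, Q = 7/25 = 0.280000.
d = −0.5·ln(0.640000) − 0.25·ln(0.440000) = −0.5·(-0.446287) − 0.25·(-0.820981) = 0.4284.

0.4284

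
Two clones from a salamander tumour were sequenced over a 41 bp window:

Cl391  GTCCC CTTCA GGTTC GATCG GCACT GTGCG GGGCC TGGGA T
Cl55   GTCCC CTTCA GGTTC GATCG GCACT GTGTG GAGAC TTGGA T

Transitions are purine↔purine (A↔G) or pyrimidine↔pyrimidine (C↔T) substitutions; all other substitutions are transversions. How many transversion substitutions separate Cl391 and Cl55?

Differing sites — 29:C/T (Ti); 32:G/A (Ti); 34:C/A (Tv); 37:G/T (Tv).
Of the 4 differences, 2 transitions and 2 transversions, so the answer is 2.

2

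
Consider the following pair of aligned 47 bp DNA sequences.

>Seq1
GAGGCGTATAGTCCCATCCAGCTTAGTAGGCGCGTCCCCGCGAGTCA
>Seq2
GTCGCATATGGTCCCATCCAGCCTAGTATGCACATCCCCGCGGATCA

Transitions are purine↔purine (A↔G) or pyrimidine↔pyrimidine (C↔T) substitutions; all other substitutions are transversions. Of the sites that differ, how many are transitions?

Differing sites — 2:A/T (Tv); 3:G/C (Tv); 6:G/A (Ti); 10:A/G (Ti); 23:T/C (Ti); 29:G/T (Tv); 32:G/A (Ti); 34:G/A (Ti); 43:A/G (Ti); 44:G/A (Ti).
Of the 10 differences, 7 transitions and 3 transversions, so the answer is 7.

7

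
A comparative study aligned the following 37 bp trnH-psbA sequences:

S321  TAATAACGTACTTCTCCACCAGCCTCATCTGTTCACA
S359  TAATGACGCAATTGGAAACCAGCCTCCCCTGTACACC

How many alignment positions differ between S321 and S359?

Mismatches occur at site 5 (A/G), site 9 (T/C), site 11 (C/A), site 14 (C/G), site 15 (T/G), site 16 (C/A), site 17 (C/A), site 27 (A/C), site 28 (T/C), site 33 (T/A), site 37 (A/C).
That gives 11 mismatches out of 37 aligned sites, so the Hamming distance is 11.

11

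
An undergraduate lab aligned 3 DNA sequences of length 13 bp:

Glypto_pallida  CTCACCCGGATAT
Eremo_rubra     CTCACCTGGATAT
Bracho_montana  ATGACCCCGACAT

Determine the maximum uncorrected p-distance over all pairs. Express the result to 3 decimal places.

0.385

Pairwise Hamming distances:
  Glypto_pallida vs Eremo_rubra: 1
  Glypto_pallida vs Bracho_montana: 4
  Eremo_rubra vs Bracho_montana: 5
The largest is 5 mismatches, between Eremo_rubra and Bracho_montana; p = 5/13 = 0.385.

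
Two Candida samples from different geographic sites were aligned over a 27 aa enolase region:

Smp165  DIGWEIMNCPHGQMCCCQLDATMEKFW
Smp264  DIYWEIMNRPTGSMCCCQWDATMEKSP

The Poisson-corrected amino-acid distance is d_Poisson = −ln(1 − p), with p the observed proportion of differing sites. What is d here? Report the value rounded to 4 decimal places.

0.3001

Mismatches occur at site 3 (G/Y), site 9 (C/R), site 11 (H/T), site 13 (Q/S), site 19 (L/W), site 26 (F/S), site 27 (W/P).
p = 7/27 = 0.259259.
d = −ln(1 − 0.259259) = −ln(0.740741) = 0.3001.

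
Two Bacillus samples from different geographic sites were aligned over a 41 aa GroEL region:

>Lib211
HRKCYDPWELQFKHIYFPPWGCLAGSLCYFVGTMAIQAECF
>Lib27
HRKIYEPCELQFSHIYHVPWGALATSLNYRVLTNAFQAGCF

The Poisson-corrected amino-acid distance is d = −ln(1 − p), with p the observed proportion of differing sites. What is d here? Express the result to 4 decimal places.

0.4177

Differing sites — 4:C/I; 6:D/E; 8:W/C; 13:K/S; 17:F/H; 18:P/V; 22:C/A; 25:G/T; 28:C/N; 30:F/R; 32:G/L; 34:M/N; 36:I/F; 39:E/G.
p = 14/41 = 0.341463.
d = −ln(1 − 0.341463) = −ln(0.658537) = 0.4177.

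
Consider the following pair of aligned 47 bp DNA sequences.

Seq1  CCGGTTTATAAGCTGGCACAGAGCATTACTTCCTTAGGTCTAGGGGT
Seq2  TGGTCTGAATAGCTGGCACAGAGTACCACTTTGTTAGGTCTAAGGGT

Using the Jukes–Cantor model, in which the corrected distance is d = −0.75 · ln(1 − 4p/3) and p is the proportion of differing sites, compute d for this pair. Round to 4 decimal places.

0.3451

Differing sites — 1:C/T; 2:C/G; 4:G/T; 5:T/C; 7:T/G; 9:T/A; 10:A/T; 24:C/T; 26:T/C; 27:T/C; 32:C/T; 33:C/G; 43:G/A.
p = 13/47 = 0.276596.
d = −0.75 · ln(1 − (4/3)·0.276596) = −0.75 · ln(0.631205) = −0.75 · (-0.460125) = 0.3451.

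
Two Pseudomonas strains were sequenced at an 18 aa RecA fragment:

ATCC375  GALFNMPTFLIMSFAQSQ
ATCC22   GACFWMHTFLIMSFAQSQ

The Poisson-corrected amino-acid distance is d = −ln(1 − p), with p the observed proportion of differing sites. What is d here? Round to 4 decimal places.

Differing sites — 3:L/C; 5:N/W; 7:P/H.
p = 3/18 = 0.166667.
d = −ln(1 − 0.166667) = −ln(0.833333) = 0.1823.

0.1823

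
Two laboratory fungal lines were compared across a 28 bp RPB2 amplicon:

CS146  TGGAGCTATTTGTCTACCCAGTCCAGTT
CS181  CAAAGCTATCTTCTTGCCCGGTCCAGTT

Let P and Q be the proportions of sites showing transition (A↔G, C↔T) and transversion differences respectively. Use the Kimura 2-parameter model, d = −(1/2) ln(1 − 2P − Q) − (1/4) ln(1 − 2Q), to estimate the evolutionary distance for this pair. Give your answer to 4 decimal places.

Differing sites — 1:T/C (Ti); 2:G/A (Ti); 3:G/A (Ti); 10:T/C (Ti); 12:G/T (Tv); 13:T/C (Ti); 14:C/T (Ti); 16:A/G (Ti); 20:A/G (Ti).
Of the 9 differences, 8 transitions and 1 transversion over 28 sites: P = 8/28 = 0.285714, Q = 1/28 = 0.035714.
d = −0.5·ln(0.392858) − 0.25·ln(0.928572) = −0.5·(-0.934307) − 0.25·(-0.074107) = 0.4857.

0.4857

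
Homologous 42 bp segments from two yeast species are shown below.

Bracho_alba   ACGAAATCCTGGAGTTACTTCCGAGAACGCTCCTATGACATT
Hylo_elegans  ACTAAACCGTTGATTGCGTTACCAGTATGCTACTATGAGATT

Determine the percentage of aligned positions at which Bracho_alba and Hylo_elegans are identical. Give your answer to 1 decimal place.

Mismatches occur at site 3 (G→T), site 7 (T→C), site 9 (C→G), site 11 (G→T), site 14 (G→T), site 16 (T→G), site 17 (A→C), site 18 (C→G), site 21 (C→A), site 23 (G→C), site 26 (A→T), site 28 (C→T), site 32 (C→A), site 39 (C→G).
28 of the 42 sites match, so the percent identity is 28/42 × 100 = 66.7%.

66.7%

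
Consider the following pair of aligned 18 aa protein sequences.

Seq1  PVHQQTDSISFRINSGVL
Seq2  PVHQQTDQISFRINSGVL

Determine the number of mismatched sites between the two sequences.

1

Differing sites — 8:S/Q.
That gives 1 mismatch out of 18 aligned sites, so the Hamming distance is 1.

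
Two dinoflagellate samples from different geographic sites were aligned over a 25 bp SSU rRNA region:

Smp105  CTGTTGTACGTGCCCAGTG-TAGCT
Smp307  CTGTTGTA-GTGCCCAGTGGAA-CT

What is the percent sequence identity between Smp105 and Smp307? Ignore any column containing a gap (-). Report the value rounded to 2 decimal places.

95.45%

Excluding the 3 gap columns leaves 22 comparable sites.
The sequences differ at position 21 (T/A).
21 of the 22 comparable sites match, so the percent identity is 21/22 × 100 = 95.45%.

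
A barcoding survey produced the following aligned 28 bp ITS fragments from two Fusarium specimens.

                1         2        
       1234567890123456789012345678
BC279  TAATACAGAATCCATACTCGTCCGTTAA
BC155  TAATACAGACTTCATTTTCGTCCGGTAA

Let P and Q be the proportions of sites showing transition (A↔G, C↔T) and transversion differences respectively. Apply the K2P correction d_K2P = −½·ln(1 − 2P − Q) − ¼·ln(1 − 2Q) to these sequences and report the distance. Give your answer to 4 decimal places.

0.2041

Mismatches occur at site 10 (A/C, transversion), site 12 (C/T, transition), site 16 (A/T, transversion), site 17 (C/T, transition), site 25 (T/G, transversion).
Of the 5 differences, 2 transitions and 3 transversions over 28 sites: P = 2/28 = 0.071429, Q = 3/28 = 0.107143.
d = −0.5·ln(0.749999) − 0.25·ln(0.785714) = −0.5·(-0.287683) − 0.25·(-0.241162) = 0.2041.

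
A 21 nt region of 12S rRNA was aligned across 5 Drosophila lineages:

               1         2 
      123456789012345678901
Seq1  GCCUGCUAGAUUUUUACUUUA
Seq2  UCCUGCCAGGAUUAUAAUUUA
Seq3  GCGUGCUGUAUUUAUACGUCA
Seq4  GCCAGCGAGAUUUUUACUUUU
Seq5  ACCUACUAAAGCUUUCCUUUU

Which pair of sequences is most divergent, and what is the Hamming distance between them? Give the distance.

Pairwise Hamming distances:
  Seq1 vs Seq2: 6
  Seq1 vs Seq3: 6
  Seq1 vs Seq4: 3
  Seq1 vs Seq5: 7
  Seq2 vs Seq3: 10
  Seq2 vs Seq4: 8
  Seq2 vs Seq5: 11
  Seq3 vs Seq4: 9
  Seq3 vs Seq5: 12
  Seq4 vs Seq5: 8
The largest is 12, between Seq3 and Seq5.

12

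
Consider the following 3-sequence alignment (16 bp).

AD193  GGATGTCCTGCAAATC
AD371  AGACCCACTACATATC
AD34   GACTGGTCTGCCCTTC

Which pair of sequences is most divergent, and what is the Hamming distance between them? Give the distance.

Pairwise Hamming distances:
  AD193 vs AD371: 7
  AD193 vs AD34: 7
  AD371 vs AD34: 11
The largest is 11, between AD371 and AD34.

11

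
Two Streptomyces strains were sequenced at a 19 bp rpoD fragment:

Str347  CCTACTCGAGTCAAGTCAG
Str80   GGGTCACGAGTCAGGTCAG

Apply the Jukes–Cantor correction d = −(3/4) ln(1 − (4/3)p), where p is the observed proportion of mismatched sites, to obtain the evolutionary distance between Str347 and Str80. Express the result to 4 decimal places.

0.4099

Differing sites — 1:C/G; 2:C/G; 3:T/G; 4:A/T; 6:T/A; 14:A/G.
p = 6/19 = 0.315789.
d = −0.75 · ln(1 − (4/3)·0.315789) = −0.75 · ln(0.578948) = −0.75 · (-0.546543) = 0.4099.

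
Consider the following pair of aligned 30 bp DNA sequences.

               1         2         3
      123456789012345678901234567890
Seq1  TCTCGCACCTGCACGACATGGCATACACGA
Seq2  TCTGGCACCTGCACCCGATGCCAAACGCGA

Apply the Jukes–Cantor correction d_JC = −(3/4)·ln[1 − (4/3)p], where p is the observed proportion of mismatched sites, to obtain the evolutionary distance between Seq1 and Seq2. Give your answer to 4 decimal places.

Mismatches occur at site 4 (C→G), site 15 (G→C), site 16 (A→C), site 17 (C→G), site 21 (G→C), site 24 (T→A), site 27 (A→G).
p = 7/30 = 0.233333.
d = −0.75 · ln(1 − (4/3)·0.233333) = −0.75 · ln(0.688889) = −0.75 · (-0.372675) = 0.2795.

0.2795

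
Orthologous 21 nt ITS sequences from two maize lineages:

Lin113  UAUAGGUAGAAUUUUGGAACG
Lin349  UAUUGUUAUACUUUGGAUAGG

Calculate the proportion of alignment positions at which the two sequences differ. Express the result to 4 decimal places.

Differing sites — 4:A/U; 6:G/U; 9:G/U; 11:A/C; 15:U/G; 17:G/A; 18:A/U; 20:C/G.
There are 8 differences over 21 sites, so p = 8/21 = 0.3810.

0.3810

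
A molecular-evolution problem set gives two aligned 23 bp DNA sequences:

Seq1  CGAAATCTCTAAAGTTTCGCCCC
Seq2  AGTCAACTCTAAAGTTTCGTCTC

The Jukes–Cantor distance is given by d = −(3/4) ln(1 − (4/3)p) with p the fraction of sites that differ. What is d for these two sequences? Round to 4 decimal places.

0.3206

Differing sites — 1:C/A; 3:A/T; 4:A/C; 6:T/A; 20:C/T; 22:C/T.
p = 6/23 = 0.260870.
d = −0.75 · ln(1 − (4/3)·0.260870) = −0.75 · ln(0.652173) = −0.75 · (-0.427445) = 0.3206.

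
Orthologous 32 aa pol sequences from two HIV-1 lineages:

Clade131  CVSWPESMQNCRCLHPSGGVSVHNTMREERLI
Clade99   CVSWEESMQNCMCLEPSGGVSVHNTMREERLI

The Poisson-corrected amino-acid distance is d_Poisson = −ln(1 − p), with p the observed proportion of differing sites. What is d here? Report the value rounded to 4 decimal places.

The sequences differ at positions 5 (P/E), 12 (R/M), 15 (H/E).
p = 3/32 = 0.093750.
d = −ln(1 − 0.093750) = −ln(0.906250) = 0.0984.

0.0984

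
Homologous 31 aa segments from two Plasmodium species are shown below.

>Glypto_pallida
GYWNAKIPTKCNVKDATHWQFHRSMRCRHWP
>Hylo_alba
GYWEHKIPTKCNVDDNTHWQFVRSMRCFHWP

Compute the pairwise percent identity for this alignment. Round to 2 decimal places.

The sequences differ at positions 4 (N/E), 5 (A/H), 14 (K/D), 16 (A/N), 22 (H/V), 28 (R/F).
25 of the 31 sites match, so the percent identity is 25/31 × 100 = 80.65%.

80.65%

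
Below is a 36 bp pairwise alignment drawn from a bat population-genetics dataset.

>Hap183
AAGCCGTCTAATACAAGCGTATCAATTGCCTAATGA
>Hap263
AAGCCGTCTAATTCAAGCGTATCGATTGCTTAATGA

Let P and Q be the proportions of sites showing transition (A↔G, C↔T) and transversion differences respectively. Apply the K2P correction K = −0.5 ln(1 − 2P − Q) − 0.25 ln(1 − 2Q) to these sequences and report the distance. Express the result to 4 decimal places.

The sequences differ at positions 13 (A/T, transversion), 24 (A/G, transition), 30 (C/T, transition).
Of the 3 differences, 2 transitions and 1 transversion over 36 sites: P = 2/36 = 0.055556, Q = 1/36 = 0.027778.
d = −0.5·ln(0.861110) − 0.25·ln(0.944444) = −0.5·(-0.149533) − 0.25·(-0.057159) = 0.0891.

0.0891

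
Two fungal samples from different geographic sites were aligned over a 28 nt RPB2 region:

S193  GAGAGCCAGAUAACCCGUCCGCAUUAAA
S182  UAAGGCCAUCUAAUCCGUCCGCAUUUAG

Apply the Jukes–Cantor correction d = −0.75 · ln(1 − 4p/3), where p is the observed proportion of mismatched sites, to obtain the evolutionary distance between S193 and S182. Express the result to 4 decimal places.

0.3597

The sequences differ at positions 1 (G/U), 3 (G/A), 4 (A/G), 9 (G/U), 10 (A/C), 14 (C/U), 26 (A/U), 28 (A/G).
p = 8/28 = 0.285714.
d = −0.75 · ln(1 − (4/3)·0.285714) = −0.75 · ln(0.619048) = −0.75 · (-0.479572) = 0.3597.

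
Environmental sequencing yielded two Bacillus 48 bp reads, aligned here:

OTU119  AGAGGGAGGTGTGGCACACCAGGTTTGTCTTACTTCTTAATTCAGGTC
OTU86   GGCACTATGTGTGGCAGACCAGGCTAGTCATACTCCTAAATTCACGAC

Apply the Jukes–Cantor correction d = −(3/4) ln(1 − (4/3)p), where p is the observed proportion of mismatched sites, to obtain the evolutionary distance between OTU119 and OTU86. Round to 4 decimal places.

0.3694

Differing sites — 1:A/G; 3:A/C; 4:G/A; 5:G/C; 6:G/T; 8:G/T; 17:C/G; 24:T/C; 26:T/A; 30:T/A; 35:T/C; 38:T/A; 45:G/C; 47:T/A.
p = 14/48 = 0.291667.
d = −0.75 · ln(1 − (4/3)·0.291667) = −0.75 · ln(0.611111) = −0.75 · (-0.492477) = 0.3694.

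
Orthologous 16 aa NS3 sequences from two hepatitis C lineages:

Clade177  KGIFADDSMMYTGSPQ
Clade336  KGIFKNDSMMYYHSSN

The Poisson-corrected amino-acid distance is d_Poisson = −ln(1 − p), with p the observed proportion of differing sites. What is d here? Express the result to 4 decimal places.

0.4700

The sequences differ at positions 5 (A/K), 6 (D/N), 12 (T/Y), 13 (G/H), 15 (P/S), 16 (Q/N).
p = 6/16 = 0.375000.
d = −ln(1 − 0.375000) = −ln(0.625000) = 0.4700.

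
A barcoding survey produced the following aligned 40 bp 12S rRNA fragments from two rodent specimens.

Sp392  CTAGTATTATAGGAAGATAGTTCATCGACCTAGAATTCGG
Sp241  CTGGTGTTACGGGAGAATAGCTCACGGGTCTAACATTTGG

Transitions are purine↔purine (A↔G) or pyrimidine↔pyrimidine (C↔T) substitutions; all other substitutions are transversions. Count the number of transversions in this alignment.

Differing sites — 3:A/G (Ti); 6:A/G (Ti); 10:T/C (Ti); 11:A/G (Ti); 15:A/G (Ti); 16:G/A (Ti); 21:T/C (Ti); 25:T/C (Ti); 26:C/G (Tv); 28:A/G (Ti); 29:C/T (Ti); 33:G/A (Ti); 34:A/C (Tv); 38:C/T (Ti).
Of the 14 differences, 12 transitions and 2 transversions, so the answer is 2.

2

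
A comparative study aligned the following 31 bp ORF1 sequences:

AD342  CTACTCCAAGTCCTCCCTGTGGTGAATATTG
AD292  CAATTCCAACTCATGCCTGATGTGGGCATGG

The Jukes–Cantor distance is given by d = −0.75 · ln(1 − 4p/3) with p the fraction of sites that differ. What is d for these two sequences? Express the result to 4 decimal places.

Differing sites — 2:T/A; 4:C/T; 10:G/C; 13:C/A; 15:C/G; 20:T/A; 21:G/T; 25:A/G; 26:A/G; 27:T/C; 30:T/G.
p = 11/31 = 0.354839.
d = −0.75 · ln(1 − (4/3)·0.354839) = −0.75 · ln(0.526881) = −0.75 · (-0.640781) = 0.4806.

0.4806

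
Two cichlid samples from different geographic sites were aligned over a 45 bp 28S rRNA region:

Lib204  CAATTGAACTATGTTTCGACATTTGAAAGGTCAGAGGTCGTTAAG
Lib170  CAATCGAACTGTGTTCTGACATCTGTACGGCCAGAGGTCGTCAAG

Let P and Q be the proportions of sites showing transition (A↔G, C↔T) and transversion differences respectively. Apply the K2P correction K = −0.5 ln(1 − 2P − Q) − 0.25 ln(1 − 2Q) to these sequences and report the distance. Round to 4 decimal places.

Mismatches occur at site 5 (T/C, transition), site 11 (A/G, transition), site 16 (T/C, transition), site 17 (C/T, transition), site 23 (T/C, transition), site 26 (A/T, transversion), site 28 (A/C, transversion), site 31 (T/C, transition), site 42 (T/C, transition).
Of the 9 differences, 7 transitions and 2 transversions over 45 sites: P = 7/45 = 0.155556, Q = 2/45 = 0.044444.
d = −0.5·ln(0.644444) − 0.25·ln(0.911112) = −0.5·(-0.439367) − 0.25·(-0.093089) = 0.2430.

0.2430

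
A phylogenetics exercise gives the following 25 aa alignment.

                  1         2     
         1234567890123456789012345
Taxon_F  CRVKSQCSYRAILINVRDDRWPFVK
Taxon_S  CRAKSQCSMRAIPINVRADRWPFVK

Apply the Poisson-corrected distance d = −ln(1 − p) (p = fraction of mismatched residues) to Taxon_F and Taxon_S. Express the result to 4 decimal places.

0.1744

Differing sites — 3:V/A; 9:Y/M; 13:L/P; 18:D/A.
p = 4/25 = 0.160000.
d = −ln(1 − 0.160000) = −ln(0.840000) = 0.1744.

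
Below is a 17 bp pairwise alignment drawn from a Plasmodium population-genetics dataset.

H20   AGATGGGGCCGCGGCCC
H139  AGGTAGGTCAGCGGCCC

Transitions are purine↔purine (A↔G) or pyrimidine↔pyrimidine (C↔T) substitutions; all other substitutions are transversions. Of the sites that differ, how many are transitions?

Mismatches occur at site 3 (A↔G, transition), site 5 (G↔A, transition), site 8 (G↔T, transversion), site 10 (C↔A, transversion).
Of the 4 differences, 2 transitions and 2 transversions, so the answer is 2.

2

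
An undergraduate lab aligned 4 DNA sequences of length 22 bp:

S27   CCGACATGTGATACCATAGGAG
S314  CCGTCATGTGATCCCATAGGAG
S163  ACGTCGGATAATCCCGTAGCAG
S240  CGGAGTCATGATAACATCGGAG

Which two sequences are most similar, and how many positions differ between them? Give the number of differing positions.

2

Pairwise Hamming distances:
  S27 vs S314: 2
  S27 vs S163: 9
  S27 vs S240: 7
  S314 vs S163: 7
  S314 vs S240: 9
  S163 vs S240: 12
The smallest is 2, between S27 and S314.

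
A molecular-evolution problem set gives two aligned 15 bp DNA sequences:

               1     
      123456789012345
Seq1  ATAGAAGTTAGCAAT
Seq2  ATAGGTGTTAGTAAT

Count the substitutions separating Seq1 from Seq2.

Differing sites — 5:A/G; 6:A/T; 12:C/T.
That gives 3 mismatches out of 15 aligned sites, so the Hamming distance is 3.

3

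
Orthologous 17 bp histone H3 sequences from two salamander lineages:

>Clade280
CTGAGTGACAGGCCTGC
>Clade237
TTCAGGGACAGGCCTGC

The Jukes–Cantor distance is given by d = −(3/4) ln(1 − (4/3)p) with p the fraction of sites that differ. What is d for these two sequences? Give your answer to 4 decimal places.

0.2012

Differing sites — 1:C/T; 3:G/C; 6:T/G.
p = 3/17 = 0.176471.
d = −0.75 · ln(1 − (4/3)·0.176471) = −0.75 · ln(0.764705) = −0.75 · (-0.268265) = 0.2012.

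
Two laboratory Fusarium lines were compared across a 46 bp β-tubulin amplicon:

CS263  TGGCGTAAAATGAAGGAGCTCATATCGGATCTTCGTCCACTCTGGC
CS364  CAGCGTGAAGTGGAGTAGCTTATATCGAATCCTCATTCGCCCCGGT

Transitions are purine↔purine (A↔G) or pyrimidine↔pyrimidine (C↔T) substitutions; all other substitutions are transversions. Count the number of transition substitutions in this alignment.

Differing sites — 1:T/C (Ti); 2:G/A (Ti); 7:A/G (Ti); 10:A/G (Ti); 13:A/G (Ti); 16:G/T (Tv); 21:C/T (Ti); 28:G/A (Ti); 32:T/C (Ti); 35:G/A (Ti); 37:C/T (Ti); 39:A/G (Ti); 41:T/C (Ti); 43:T/C (Ti); 46:C/T (Ti).
Of the 15 differences, 14 transitions and 1 transversion, so the answer is 14.

14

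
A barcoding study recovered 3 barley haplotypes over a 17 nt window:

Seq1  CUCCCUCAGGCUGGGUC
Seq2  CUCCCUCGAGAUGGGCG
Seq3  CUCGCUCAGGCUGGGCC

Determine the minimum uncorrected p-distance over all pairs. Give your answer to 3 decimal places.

0.118

Pairwise Hamming distances:
  Seq1 vs Seq2: 5
  Seq1 vs Seq3: 2
  Seq2 vs Seq3: 5
The smallest is 2 mismatches, between Seq1 and Seq3; p = 2/17 = 0.118.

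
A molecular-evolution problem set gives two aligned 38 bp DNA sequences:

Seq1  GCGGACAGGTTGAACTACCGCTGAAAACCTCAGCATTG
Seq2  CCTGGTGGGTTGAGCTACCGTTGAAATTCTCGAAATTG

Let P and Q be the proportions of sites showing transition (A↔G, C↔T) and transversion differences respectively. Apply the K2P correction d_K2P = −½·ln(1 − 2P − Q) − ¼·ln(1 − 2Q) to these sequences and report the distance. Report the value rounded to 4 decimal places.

Mismatches occur at site 1 (G/C, transversion), site 3 (G/T, transversion), site 5 (A/G, transition), site 6 (C/T, transition), site 7 (A/G, transition), site 14 (A/G, transition), site 21 (C/T, transition), site 27 (A/T, transversion), site 28 (C/T, transition), site 32 (A/G, transition), site 33 (G/A, transition), site 34 (C/A, transversion).
Of the 12 differences, 8 transitions and 4 transversions over 38 sites: P = 8/38 = 0.210526, Q = 4/38 = 0.105263.
d = −0.5·ln(0.473685) − 0.25·ln(0.789474) = −0.5·(-0.747213) − 0.25·(-0.236388) = 0.4327.

0.4327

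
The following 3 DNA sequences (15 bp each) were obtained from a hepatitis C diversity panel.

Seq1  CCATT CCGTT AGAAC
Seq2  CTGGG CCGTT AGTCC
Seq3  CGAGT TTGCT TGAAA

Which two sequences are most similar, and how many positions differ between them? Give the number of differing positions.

Pairwise Hamming distances:
  Seq1 vs Seq2: 6
  Seq1 vs Seq3: 7
  Seq2 vs Seq3: 10
The smallest is 6, between Seq1 and Seq2.

6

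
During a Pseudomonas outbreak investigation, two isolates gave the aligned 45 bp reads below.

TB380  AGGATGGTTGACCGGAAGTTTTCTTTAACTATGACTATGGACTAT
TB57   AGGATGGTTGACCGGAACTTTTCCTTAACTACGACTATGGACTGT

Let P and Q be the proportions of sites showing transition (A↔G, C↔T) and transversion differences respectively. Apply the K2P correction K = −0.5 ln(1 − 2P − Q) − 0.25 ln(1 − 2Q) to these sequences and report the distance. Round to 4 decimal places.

The sequences differ at positions 18 (G/C, transversion), 24 (T/C, transition), 32 (T/C, transition), 44 (A/G, transition).
Of the 4 differences, 3 transitions and 1 transversion over 45 sites: P = 3/45 = 0.066667, Q = 1/45 = 0.022222.
d = −0.5·ln(0.844444) − 0.25·ln(0.955556) = −0.5·(-0.169077) − 0.25·(-0.045462) = 0.0959.

0.0959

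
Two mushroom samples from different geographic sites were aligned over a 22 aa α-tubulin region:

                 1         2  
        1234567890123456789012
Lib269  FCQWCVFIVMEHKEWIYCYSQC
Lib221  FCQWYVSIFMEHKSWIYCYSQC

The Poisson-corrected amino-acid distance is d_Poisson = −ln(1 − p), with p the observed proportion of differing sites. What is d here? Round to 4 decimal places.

0.2007

Differing sites — 5:C/Y; 7:F/S; 9:V/F; 14:E/S.
p = 4/22 = 0.181818.
d = −ln(1 − 0.181818) = −ln(0.818182) = 0.2007.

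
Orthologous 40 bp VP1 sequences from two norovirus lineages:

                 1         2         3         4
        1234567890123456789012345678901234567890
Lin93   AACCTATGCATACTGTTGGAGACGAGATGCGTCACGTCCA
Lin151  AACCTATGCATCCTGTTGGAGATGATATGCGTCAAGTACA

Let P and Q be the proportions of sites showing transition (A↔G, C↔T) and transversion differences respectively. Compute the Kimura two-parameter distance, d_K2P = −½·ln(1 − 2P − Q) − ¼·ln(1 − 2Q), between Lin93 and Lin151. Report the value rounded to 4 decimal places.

0.1370

Differing sites — 12:A/C (Tv); 23:C/T (Ti); 26:G/T (Tv); 35:C/A (Tv); 38:C/A (Tv).
Of the 5 differences, 1 transition and 4 transversions over 40 sites: P = 1/40 = 0.025000, Q = 4/40 = 0.100000.
d = −0.5·ln(0.850000) − 0.25·ln(0.800000) = −0.5·(-0.162519) − 0.25·(-0.223144) = 0.1370.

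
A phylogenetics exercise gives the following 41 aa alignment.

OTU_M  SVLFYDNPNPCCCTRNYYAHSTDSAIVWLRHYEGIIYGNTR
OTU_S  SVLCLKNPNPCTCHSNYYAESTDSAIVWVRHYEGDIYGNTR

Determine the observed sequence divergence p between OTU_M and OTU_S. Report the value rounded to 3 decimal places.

Differing sites — 4:F/C; 5:Y/L; 6:D/K; 12:C/T; 14:T/H; 15:R/S; 20:H/E; 29:L/V; 35:I/D.
There are 9 differences over 41 sites, so p = 9/41 = 0.220.

0.220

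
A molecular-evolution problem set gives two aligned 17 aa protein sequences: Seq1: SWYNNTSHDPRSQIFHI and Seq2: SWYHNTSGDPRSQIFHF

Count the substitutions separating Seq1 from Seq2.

3

The sequences differ at positions 4 (N/H), 8 (H/G), 17 (I/F).
That gives 3 mismatches out of 17 aligned sites, so the Hamming distance is 3.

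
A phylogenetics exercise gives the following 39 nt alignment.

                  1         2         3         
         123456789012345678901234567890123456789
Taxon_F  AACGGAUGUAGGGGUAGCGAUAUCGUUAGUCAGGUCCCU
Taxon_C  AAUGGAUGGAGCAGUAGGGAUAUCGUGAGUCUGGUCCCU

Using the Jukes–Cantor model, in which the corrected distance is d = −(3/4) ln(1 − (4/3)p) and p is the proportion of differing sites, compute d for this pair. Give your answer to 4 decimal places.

0.2052

Differing sites — 3:C/U; 9:U/G; 12:G/C; 13:G/A; 18:C/G; 27:U/G; 32:A/U.
p = 7/39 = 0.179487.
d = −0.75 · ln(1 − (4/3)·0.179487) = −0.75 · ln(0.760684) = −0.75 · (-0.273537) = 0.2052.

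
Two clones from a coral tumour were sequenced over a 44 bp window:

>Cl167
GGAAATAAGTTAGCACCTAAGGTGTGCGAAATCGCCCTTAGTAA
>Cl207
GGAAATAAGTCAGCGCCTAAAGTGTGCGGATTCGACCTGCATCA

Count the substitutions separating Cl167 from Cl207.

10

Mismatches occur at site 11 (T↔C), site 15 (A↔G), site 21 (G↔A), site 29 (A↔G), site 31 (A↔T), site 35 (C↔A), site 39 (T↔G), site 40 (A↔C), site 41 (G↔A), site 43 (A↔C).
That gives 10 mismatches out of 44 aligned sites, so the Hamming distance is 10.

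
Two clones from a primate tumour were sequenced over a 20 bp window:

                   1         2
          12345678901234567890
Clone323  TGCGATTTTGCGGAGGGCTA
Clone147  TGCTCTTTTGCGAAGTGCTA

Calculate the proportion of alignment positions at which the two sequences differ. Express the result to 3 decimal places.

0.200

The sequences differ at positions 4 (G/T), 5 (A/C), 13 (G/A), 16 (G/T).
There are 4 differences over 20 sites, so p = 4/20 = 0.200.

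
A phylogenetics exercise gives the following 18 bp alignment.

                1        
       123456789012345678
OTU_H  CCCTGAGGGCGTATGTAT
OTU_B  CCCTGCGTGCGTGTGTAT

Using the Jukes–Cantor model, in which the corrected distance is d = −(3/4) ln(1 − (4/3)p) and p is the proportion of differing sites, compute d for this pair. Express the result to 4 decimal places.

0.1885

The sequences differ at positions 6 (A/C), 8 (G/T), 13 (A/G).
p = 3/18 = 0.166667.
d = −0.75 · ln(1 − (4/3)·0.166667) = −0.75 · ln(0.777777) = −0.75 · (-0.251315) = 0.1885.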